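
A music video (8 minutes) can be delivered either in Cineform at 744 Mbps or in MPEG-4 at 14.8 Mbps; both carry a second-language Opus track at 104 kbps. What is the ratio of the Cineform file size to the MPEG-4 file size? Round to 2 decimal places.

49.93

8 min = 480 s
Audio: 104 kbps = 0.104 Mbps.
Cineform: 744.104 Mbps × 480 s = 357169.9 Mb = 41.580 GiB.
MPEG-4: 14.904 Mbps × 480 s = 7153.9 Mb = 0.833 GiB.
Ratio: 41.580 / 0.833 = 49.926.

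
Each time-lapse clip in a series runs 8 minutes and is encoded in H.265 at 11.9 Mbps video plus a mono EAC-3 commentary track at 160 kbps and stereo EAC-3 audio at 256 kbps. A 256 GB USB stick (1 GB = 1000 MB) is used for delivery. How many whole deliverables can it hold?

346

8 min = 480 s
Audio total: 160 + 256 = 416 kbps = 0.416 Mbps.
Total bitrate: 12.316 Mbps.
Per item: 12.316 Mbps × 480 s = 5,912 Mb = 739.0 MB.
Capacity: 256 GB = 2,048,000 Mb; 346.43 items → 346 complete.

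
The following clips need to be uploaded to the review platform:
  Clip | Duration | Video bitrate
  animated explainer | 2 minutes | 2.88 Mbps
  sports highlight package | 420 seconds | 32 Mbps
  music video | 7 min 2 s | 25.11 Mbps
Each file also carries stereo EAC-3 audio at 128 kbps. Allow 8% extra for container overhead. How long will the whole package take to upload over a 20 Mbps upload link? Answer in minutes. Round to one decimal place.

22.1 minutes

Audio: 128 kbps = 0.128 Mbps.
animated explainer: 3.008 Mbps × 120 s × 1.08 = 389.8 Mb
sports highlight package: 32.128 Mbps × 420 s × 1.08 = 14573.3 Mb
music video: 25.238 Mbps × 422 s × 1.08 = 11502.5 Mb
Total: 26465.6 Mb = 3308.2 MB.
At 20 Mbps: 26465.6 / 20 = 1323 s ≈ 22.1 minutes.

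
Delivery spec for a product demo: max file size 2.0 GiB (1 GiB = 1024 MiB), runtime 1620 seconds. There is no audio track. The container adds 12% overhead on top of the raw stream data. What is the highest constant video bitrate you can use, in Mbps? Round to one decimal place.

9.5 Mbps

Budget: 2.0 GiB = 17179.9 Mb.
Stream payload after overhead: 17179.9 / 1.12 = 15339.2 Mb.
Total bitrate budget: 15339.2 Mb / 1620 s = 9.469 Mbps.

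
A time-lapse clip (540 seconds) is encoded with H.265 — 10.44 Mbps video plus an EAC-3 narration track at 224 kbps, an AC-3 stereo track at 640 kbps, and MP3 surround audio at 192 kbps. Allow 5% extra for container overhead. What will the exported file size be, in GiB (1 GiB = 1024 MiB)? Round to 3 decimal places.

Audio total: 224 + 640 + 192 = 1056 kbps = 1.056 Mbps.
Total bitrate: 10.44 + 1.056 = 11.496 Mbps.
Stream data: 11.496 Mbps × 540 s = 6207.8 Mb.
With 5% container overhead: ×1.05.
6,518 Mb = 814,779,000 bytes ÷ 1,073,741,824 = 0.7588 GiB.

0.759 GiB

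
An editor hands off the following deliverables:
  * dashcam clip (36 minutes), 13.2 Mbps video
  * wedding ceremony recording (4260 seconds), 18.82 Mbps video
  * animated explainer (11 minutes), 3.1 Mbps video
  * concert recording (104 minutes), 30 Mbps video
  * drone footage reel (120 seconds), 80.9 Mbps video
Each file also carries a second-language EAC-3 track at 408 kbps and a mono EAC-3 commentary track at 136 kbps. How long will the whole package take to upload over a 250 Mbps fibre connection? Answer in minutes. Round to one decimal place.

Audio total: 408 + 136 = 544 kbps = 0.544 Mbps.
dashcam clip: 13.744 Mbps × 2160 s = 29687.0 Mb
wedding ceremony recording: 19.364 Mbps × 4260 s = 82490.6 Mb
animated explainer: 3.644 Mbps × 660 s = 2405.0 Mb
concert recording: 30.544 Mbps × 6240 s = 190594.6 Mb
drone footage reel: 81.444 Mbps × 120 s = 9773.3 Mb
Total: 314950.6 Mb = 39368.8 MB.
At 250 Mbps: 314950.6 / 250 = 1260 s ≈ 21 minutes.

21.0 minutes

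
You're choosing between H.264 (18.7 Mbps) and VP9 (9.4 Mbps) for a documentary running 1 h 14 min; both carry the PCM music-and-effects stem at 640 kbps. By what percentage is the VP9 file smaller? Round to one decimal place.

48.1%

1 h 14 min = 74 min = 4440 s
Audio: 640 kbps = 0.640 Mbps.
H.264: 19.340 Mbps × 4440 s = 85869.6 Mb = 10.734 GB.
VP9: 10.040 Mbps × 4440 s = 44577.6 Mb = 5.572 GB.
Reduction: (1 − 5.572/10.734) × 100 = 48.09%.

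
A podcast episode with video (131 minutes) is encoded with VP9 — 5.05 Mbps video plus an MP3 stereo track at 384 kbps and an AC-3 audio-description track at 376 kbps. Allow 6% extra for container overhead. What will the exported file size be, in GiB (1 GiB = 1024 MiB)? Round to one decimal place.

131 min = 7860 s
Audio total: 384 + 376 = 760 kbps = 0.760 Mbps.
Total bitrate: 5.05 + 0.760 = 5.810 Mbps.
Stream data: 5.810 Mbps × 7860 s = 45666.6 Mb.
With 6% container overhead: ×1.06.
48,407 Mb = 6,050,824,500 bytes ÷ 1,073,741,824 = 5.635 GiB.

5.6 GiB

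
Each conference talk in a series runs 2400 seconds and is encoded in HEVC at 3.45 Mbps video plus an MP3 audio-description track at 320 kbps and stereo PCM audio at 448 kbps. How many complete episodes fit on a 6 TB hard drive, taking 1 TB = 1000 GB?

Audio total: 320 + 448 = 768 kbps = 0.768 Mbps.
Total bitrate: 4.218 Mbps.
Per item: 4.218 Mbps × 2400 s = 10,123 Mb = 1,265 MB.
Capacity: 6 TB = 48,000,000 Mb; 4741.58 items → 4741 complete.

4741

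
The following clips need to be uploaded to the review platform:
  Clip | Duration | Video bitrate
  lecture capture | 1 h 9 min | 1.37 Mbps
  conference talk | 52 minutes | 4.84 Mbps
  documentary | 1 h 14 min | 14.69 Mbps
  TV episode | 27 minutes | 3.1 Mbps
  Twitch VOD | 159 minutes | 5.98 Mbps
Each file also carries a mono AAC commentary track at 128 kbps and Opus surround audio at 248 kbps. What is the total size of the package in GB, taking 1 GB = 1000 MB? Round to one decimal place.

19.6 GB

Audio total: 128 + 248 = 376 kbps = 0.376 Mbps.
lecture capture: 1.746 Mbps × 4140 s = 7228.4 Mb
conference talk: 5.216 Mbps × 3120 s = 16273.9 Mb
documentary: 15.066 Mbps × 4440 s = 66893.0 Mb
TV episode: 3.476 Mbps × 1620 s = 5631.1 Mb
Twitch VOD: 6.356 Mbps × 9540 s = 60636.2 Mb
Total: 156662.8 Mb = 19582.8 MB.
= 19.58 GB.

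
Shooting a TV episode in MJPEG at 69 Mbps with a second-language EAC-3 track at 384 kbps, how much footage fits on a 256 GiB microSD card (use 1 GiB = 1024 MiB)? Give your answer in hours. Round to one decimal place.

8.8 hours

Audio: 384 kbps = 0.384 Mbps.
Total bitrate: 69 + 0.384 = 69.384 Mbps.
Capacity: 256 GiB = 2,199,023 Mb.
Recording time: 2,199,023 / 69.384 = 31,694 s ≈ 8.80 hours.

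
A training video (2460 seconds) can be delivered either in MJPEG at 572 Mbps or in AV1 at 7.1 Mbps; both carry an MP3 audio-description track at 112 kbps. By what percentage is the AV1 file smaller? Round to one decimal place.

Audio: 112 kbps = 0.112 Mbps.
MJPEG: 572.112 Mbps × 2460 s = 1407395.5 Mb = 175.924 GB.
AV1: 7.212 Mbps × 2460 s = 17741.5 Mb = 2.218 GB.
Reduction: (1 − 2.218/175.924) × 100 = 98.74%.

98.7%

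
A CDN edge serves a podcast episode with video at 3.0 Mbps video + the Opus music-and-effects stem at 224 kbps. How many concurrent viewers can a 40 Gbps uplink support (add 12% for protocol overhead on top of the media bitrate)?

Audio: 224 kbps = 0.224 Mbps.
Per-viewer media rate: 3.224 Mbps.
On the wire with 12% overhead: 3.611 Mbps.
40 Gbps = 40,000 Mbps; 40,000 / 3.611 = 11077.63 → 11077 viewers.

11077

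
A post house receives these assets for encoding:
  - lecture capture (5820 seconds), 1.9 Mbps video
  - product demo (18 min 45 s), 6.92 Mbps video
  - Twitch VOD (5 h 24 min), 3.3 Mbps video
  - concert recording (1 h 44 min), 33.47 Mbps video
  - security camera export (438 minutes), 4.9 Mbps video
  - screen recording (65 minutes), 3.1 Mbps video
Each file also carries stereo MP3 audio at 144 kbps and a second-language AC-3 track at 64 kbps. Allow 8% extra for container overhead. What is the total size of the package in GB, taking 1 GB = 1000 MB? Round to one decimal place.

Audio total: 144 + 64 = 208 kbps = 0.208 Mbps.
lecture capture: 2.108 Mbps × 5820 s × 1.08 = 13250.0 Mb
product demo: 7.128 Mbps × 1125 s × 1.08 = 8660.5 Mb
Twitch VOD: 3.508 Mbps × 19440 s × 1.08 = 73651.2 Mb
concert recording: 33.678 Mbps × 6240 s × 1.08 = 226962.8 Mb
security camera export: 5.108 Mbps × 26280 s × 1.08 = 144977.3 Mb
screen recording: 3.308 Mbps × 3900 s × 1.08 = 13933.3 Mb
Total: 481435.1 Mb = 60179.4 MB.
= 60.18 GB.

60.2 GB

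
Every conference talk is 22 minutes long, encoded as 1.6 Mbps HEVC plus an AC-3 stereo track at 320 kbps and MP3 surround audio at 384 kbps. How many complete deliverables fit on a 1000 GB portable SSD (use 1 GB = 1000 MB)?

2630

22 min = 1320 s
Audio total: 320 + 384 = 704 kbps = 0.704 Mbps.
Total bitrate: 2.304 Mbps.
Per item: 2.304 Mbps × 1320 s = 3,041 Mb = 380.2 MB.
Capacity: 1000 GB = 8,000,000 Mb; 2630.47 items → 2630 complete.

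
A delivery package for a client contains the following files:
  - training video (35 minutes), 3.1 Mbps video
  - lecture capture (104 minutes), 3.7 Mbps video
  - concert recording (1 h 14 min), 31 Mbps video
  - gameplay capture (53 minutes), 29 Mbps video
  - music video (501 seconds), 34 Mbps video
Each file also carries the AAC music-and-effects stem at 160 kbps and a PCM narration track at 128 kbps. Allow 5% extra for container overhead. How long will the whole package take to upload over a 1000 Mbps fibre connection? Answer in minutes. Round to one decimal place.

Audio total: 160 + 128 = 288 kbps = 0.288 Mbps.
training video: 3.388 Mbps × 2100 s × 1.05 = 7470.5 Mb
lecture capture: 3.988 Mbps × 6240 s × 1.05 = 26129.4 Mb
concert recording: 31.288 Mbps × 4440 s × 1.05 = 145864.7 Mb
gameplay capture: 29.288 Mbps × 3180 s × 1.05 = 97792.6 Mb
music video: 34.288 Mbps × 501 s × 1.05 = 18037.2 Mb
Total: 295294.4 Mb = 36911.8 MB.
At 1000 Mbps: 295294.4 / 1000 = 295 s ≈ 4.92 minutes.

4.9 minutes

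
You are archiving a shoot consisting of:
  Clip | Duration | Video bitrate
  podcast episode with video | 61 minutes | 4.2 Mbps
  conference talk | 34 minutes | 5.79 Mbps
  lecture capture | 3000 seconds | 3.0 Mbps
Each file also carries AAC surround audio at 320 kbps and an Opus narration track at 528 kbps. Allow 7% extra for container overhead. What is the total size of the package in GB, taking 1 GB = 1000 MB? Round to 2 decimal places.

Audio total: 320 + 528 = 848 kbps = 0.848 Mbps.
podcast episode with video: 5.048 Mbps × 3660 s × 1.07 = 19769.0 Mb
conference talk: 6.638 Mbps × 2040 s × 1.07 = 14489.4 Mb
lecture capture: 3.848 Mbps × 3000 s × 1.07 = 12352.1 Mb
Total: 46610.5 Mb = 5826.3 MB.
= 5.826 GB.

5.83 GB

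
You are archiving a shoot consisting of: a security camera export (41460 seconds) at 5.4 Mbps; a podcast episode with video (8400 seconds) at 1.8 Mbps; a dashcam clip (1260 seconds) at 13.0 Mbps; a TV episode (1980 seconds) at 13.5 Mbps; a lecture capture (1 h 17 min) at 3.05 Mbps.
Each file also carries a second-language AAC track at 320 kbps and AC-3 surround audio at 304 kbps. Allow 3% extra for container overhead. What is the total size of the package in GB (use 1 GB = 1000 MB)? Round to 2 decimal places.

Audio total: 320 + 304 = 624 kbps = 0.624 Mbps.
security camera export: 6.024 Mbps × 41460 s × 1.03 = 257247.7 Mb
podcast episode with video: 2.424 Mbps × 8400 s × 1.03 = 20972.4 Mb
dashcam clip: 13.624 Mbps × 1260 s × 1.03 = 17681.2 Mb
TV episode: 14.124 Mbps × 1980 s × 1.03 = 28804.5 Mb
lecture capture: 3.674 Mbps × 4620 s × 1.03 = 17483.1 Mb
Total: 342188.9 Mb = 42773.6 MB.
= 42.77 GB.

42.77 GB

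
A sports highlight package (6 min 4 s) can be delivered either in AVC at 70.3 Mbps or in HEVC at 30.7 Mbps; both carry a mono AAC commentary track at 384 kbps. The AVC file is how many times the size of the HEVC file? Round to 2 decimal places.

2.27

6 min 4 s = 364 s
Audio: 384 kbps = 0.384 Mbps.
AVC: 70.684 Mbps × 364 s = 25729.0 Mb = 3.216 GB.
HEVC: 31.084 Mbps × 364 s = 11314.6 Mb = 1.414 GB.
Ratio: 3.216 / 1.414 = 2.274.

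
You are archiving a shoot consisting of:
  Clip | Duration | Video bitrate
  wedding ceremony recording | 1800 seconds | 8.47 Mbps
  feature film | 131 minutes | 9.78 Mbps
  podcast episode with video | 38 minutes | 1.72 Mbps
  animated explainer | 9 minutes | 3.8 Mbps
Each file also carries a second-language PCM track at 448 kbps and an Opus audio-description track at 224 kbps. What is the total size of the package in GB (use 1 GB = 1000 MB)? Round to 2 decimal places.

13.31 GB

Audio total: 448 + 224 = 672 kbps = 0.672 Mbps.
wedding ceremony recording: 9.142 Mbps × 1800 s = 16455.6 Mb
feature film: 10.452 Mbps × 7860 s = 82152.7 Mb
podcast episode with video: 2.392 Mbps × 2280 s = 5453.8 Mb
animated explainer: 4.472 Mbps × 540 s = 2414.9 Mb
Total: 106477.0 Mb = 13309.6 MB.
= 13.31 GB.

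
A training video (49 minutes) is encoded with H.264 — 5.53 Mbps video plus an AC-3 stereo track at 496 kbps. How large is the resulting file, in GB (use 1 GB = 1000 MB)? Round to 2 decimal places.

2.21 GB

49 min = 2940 s
Audio: 496 kbps = 0.496 Mbps.
Total bitrate: 5.53 + 0.496 = 6.026 Mbps.
Stream data: 6.026 Mbps × 2940 s = 17716.4 Mb.
17,716 Mb ÷ 8 = 2,215 MB → 2.215 GB.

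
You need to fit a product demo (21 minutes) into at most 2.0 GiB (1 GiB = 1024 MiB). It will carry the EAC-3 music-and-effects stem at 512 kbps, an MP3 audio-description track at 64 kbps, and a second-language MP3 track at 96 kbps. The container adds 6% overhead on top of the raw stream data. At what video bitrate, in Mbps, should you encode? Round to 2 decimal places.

Budget: 2.0 GiB = 17179.9 Mb.
Stream payload after overhead: 17179.9 / 1.06 = 16207.4 Mb.
21 min = 1260 s
Total bitrate budget: 16207.4 Mb / 1260 s = 12.863 Mbps.
Audio total: 512 + 64 + 96 = 672 kbps = 0.672 Mbps.
Video: 12.863 − 0.672 = 12.191 Mbps.

12.19 Mbps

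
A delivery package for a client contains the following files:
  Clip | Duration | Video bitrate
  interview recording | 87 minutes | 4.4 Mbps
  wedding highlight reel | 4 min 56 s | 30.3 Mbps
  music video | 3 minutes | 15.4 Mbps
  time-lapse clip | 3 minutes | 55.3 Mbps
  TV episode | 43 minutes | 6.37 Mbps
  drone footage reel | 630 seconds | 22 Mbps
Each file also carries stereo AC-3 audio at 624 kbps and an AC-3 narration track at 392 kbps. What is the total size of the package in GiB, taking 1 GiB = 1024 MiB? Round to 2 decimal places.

9.80 GiB

Audio total: 624 + 392 = 1016 kbps = 1.016 Mbps.
interview recording: 5.416 Mbps × 5220 s = 28271.5 Mb
wedding highlight reel: 31.316 Mbps × 296 s = 9269.5 Mb
music video: 16.416 Mbps × 180 s = 2954.9 Mb
time-lapse clip: 56.316 Mbps × 180 s = 10136.9 Mb
TV episode: 7.386 Mbps × 2580 s = 19055.9 Mb
drone footage reel: 23.016 Mbps × 630 s = 14500.1 Mb
Total: 84188.8 Mb = 10523.6 MB.
= 9.801 GiB.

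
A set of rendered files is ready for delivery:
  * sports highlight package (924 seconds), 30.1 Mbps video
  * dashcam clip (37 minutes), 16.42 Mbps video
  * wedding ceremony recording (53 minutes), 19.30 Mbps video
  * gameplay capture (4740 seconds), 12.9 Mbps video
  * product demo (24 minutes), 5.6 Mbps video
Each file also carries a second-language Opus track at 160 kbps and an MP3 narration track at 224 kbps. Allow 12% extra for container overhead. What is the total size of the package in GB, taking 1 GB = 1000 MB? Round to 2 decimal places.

Audio total: 160 + 224 = 384 kbps = 0.384 Mbps.
sports highlight package: 30.484 Mbps × 924 s × 1.12 = 31547.3 Mb
dashcam clip: 16.804 Mbps × 2220 s × 1.12 = 41781.5 Mb
wedding ceremony recording: 19.684 Mbps × 3180 s × 1.12 = 70106.5 Mb
gameplay capture: 13.284 Mbps × 4740 s × 1.12 = 70522.1 Mb
product demo: 5.984 Mbps × 1440 s × 1.12 = 9651.0 Mb
Total: 223608.4 Mb = 27951.0 MB.
= 27.95 GB.

27.95 GB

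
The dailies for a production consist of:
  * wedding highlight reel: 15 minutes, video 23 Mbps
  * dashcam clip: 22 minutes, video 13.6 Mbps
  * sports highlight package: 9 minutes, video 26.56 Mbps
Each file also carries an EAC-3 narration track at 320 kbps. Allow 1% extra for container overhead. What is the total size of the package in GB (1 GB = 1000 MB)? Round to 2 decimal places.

6.80 GB

Audio: 320 kbps = 0.320 Mbps.
wedding highlight reel: 23.320 Mbps × 900 s × 1.01 = 21197.9 Mb
dashcam clip: 13.920 Mbps × 1320 s × 1.01 = 18558.1 Mb
sports highlight package: 26.880 Mbps × 540 s × 1.01 = 14660.4 Mb
Total: 54416.4 Mb = 6802.0 MB.
= 6.802 GB.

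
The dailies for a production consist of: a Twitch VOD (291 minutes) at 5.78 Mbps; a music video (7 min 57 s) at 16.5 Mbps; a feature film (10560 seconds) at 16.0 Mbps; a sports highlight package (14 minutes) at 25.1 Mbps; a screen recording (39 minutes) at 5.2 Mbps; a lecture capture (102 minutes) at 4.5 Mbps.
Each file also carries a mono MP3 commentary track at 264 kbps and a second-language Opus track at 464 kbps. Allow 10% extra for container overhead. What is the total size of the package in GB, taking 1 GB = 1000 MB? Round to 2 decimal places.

Audio total: 264 + 464 = 728 kbps = 0.728 Mbps.
Twitch VOD: 6.508 Mbps × 17460 s × 1.10 = 124992.6 Mb
music video: 17.228 Mbps × 477 s × 1.10 = 9039.5 Mb
feature film: 16.728 Mbps × 10560 s × 1.10 = 194312.4 Mb
sports highlight package: 25.828 Mbps × 840 s × 1.10 = 23865.1 Mb
screen recording: 5.928 Mbps × 2340 s × 1.10 = 15258.7 Mb
lecture capture: 5.228 Mbps × 6120 s × 1.10 = 35194.9 Mb
Total: 402663.3 Mb = 50332.9 MB.
= 50.33 GB.

50.33 GB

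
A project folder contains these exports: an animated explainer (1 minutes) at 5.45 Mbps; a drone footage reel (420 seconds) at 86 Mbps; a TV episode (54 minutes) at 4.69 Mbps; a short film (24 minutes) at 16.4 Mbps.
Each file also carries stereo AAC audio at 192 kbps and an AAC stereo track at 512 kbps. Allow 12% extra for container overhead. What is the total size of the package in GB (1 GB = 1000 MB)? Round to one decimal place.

11.0 GB

Audio total: 192 + 512 = 704 kbps = 0.704 Mbps.
animated explainer: 6.154 Mbps × 60 s × 1.12 = 413.5 Mb
drone footage reel: 86.704 Mbps × 420 s × 1.12 = 40785.6 Mb
TV episode: 5.394 Mbps × 3240 s × 1.12 = 19573.7 Mb
short film: 17.104 Mbps × 1440 s × 1.12 = 27585.3 Mb
Total: 88358.2 Mb = 11044.8 MB.
= 11.04 GB.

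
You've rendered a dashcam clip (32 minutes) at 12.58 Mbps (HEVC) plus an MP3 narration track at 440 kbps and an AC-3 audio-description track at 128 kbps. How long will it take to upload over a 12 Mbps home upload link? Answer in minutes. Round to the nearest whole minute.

35 minutes

32 min = 1920 s
Audio total: 440 + 128 = 568 kbps = 0.568 Mbps.
Total bitrate: 13.148 Mbps.
File: 13.148 Mbps × 1920 s = 25244.2 Mb.
At 12 Mbps: 25244.2 / 12 = 2103.7 s ≈ 35.1 minutes.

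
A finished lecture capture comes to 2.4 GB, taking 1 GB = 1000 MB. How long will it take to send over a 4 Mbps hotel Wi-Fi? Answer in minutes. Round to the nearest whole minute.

File: 2.4 GB = 19200.0 Mb.
At 4 Mbps: 19200.0 / 4 = 4800.0 s ≈ 80 minutes.

80 minutes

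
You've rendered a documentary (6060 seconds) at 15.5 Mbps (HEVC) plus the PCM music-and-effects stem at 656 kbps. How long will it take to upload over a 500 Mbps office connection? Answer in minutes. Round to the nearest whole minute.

3 minutes

Audio: 656 kbps = 0.656 Mbps.
Total bitrate: 16.156 Mbps.
File: 16.156 Mbps × 6060 s = 97905.4 Mb.
At 500 Mbps: 97905.4 / 500 = 195.8 s ≈ 3.26 minutes.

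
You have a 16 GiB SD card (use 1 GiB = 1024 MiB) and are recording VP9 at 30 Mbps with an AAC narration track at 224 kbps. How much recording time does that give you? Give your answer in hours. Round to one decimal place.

Audio: 224 kbps = 0.224 Mbps.
Total bitrate: 30 + 0.224 = 30.224 Mbps.
Capacity: 16 GiB = 137,439 Mb.
Recording time: 137,439 / 30.224 = 4,547 s ≈ 1.26 hours.

1.3 hours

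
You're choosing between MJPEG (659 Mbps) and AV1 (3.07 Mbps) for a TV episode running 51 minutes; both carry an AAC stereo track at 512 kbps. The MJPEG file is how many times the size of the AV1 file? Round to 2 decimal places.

184.12

51 min = 3060 s
Audio: 512 kbps = 0.512 Mbps.
MJPEG: 659.512 Mbps × 3060 s = 2018106.7 Mb = 252.263 GB.
AV1: 3.582 Mbps × 3060 s = 10960.9 Mb = 1.370 GB.
Ratio: 252.263 / 1.370 = 184.118.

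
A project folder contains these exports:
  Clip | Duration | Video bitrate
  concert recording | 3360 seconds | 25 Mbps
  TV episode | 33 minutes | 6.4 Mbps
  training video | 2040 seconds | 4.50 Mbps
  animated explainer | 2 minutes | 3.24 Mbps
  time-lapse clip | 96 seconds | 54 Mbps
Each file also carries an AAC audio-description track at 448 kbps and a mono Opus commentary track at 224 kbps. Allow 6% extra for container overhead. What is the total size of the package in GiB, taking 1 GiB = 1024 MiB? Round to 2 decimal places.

14.38 GiB

Audio total: 448 + 224 = 672 kbps = 0.672 Mbps.
concert recording: 25.672 Mbps × 3360 s × 1.06 = 91433.4 Mb
TV episode: 7.072 Mbps × 1980 s × 1.06 = 14842.7 Mb
training video: 5.172 Mbps × 2040 s × 1.06 = 11183.9 Mb
animated explainer: 3.912 Mbps × 120 s × 1.06 = 497.6 Mb
time-lapse clip: 54.672 Mbps × 96 s × 1.06 = 5563.4 Mb
Total: 123521.1 Mb = 15440.1 MB.
= 14.38 GiB.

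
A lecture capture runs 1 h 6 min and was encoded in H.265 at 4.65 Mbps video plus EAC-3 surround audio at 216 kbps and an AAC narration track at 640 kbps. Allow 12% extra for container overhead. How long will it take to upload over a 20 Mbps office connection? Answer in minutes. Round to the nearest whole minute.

20 minutes

1 h 6 min = 66 min = 3960 s
Audio total: 216 + 640 = 856 kbps = 0.856 Mbps.
Total bitrate: 5.506 Mbps.
File: 5.506 Mbps × 3960 s = 21803.8 Mb.
With 12% container overhead: ×1.12. → 24420.2 Mb.
At 20 Mbps: 24420.2 / 20 = 1221.0 s ≈ 20.4 minutes.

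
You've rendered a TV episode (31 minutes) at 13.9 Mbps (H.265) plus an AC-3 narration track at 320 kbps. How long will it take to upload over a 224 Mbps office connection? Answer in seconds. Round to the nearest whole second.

31 min = 1860 s
Audio: 320 kbps = 0.320 Mbps.
Total bitrate: 14.220 Mbps.
File: 14.220 Mbps × 1860 s = 26449.2 Mb.
At 224 Mbps: 26449.2 / 224 = 118.1 s ≈ 118 seconds.

118 seconds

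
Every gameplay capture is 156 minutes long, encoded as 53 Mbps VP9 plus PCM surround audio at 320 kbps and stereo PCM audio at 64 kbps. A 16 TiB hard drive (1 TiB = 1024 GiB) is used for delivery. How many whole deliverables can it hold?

281

156 min = 9360 s
Audio total: 320 + 64 = 384 kbps = 0.384 Mbps.
Total bitrate: 53.384 Mbps.
Per item: 53.384 Mbps × 9360 s = 499,674 Mb = 62,459 MB.
Capacity: 16 TiB = 140,737,488 Mb; 281.66 items → 281 complete.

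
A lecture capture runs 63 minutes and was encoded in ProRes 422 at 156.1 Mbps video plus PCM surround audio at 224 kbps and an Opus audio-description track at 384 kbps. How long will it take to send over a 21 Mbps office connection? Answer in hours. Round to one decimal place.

63 min = 3780 s
Audio total: 224 + 384 = 608 kbps = 0.608 Mbps.
Total bitrate: 156.708 Mbps.
File: 156.708 Mbps × 3780 s = 592356.2 Mb.
At 21 Mbps: 592356.2 / 21 = 28207.4 s ≈ 7.84 hours.

7.8 hours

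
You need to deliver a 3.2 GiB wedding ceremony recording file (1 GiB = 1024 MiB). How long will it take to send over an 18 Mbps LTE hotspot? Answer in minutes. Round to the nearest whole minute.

File: 3.2 GiB = 27487.8 Mb.
At 18 Mbps: 27487.8 / 18 = 1527.1 s ≈ 25.5 minutes.

25 minutes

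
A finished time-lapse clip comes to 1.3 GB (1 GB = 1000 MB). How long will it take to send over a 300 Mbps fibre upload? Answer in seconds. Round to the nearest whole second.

35 seconds

File: 1.3 GB = 10400.0 Mb.
At 300 Mbps: 10400.0 / 300 = 34.7 s ≈ 34.7 seconds.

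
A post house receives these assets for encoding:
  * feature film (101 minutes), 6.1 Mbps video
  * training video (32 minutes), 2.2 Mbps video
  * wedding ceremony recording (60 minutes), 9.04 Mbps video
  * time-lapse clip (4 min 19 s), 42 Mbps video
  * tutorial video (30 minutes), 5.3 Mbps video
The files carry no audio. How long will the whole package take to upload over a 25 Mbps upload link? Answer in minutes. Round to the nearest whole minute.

63 minutes

feature film: 6.100 Mbps × 6060 s = 36966.0 Mb
training video: 2.200 Mbps × 1920 s = 4224.0 Mb
wedding ceremony recording: 9.040 Mbps × 3600 s = 32544.0 Mb
time-lapse clip: 42.000 Mbps × 259 s = 10878.0 Mb
tutorial video: 5.300 Mbps × 1800 s = 9540.0 Mb
Total: 94152.0 Mb = 11769.0 MB.
At 25 Mbps: 94152.0 / 25 = 3766 s ≈ 62.8 minutes.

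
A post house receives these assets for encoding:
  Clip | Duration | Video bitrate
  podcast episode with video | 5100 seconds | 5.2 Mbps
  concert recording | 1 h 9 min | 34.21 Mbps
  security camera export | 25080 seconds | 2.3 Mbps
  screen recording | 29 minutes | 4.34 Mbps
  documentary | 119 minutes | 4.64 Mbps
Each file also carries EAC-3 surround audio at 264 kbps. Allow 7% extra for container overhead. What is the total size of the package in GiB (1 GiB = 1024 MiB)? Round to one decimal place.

Audio: 264 kbps = 0.264 Mbps.
podcast episode with video: 5.464 Mbps × 5100 s × 1.07 = 29817.0 Mb
concert recording: 34.474 Mbps × 4140 s × 1.07 = 152712.9 Mb
security camera export: 2.564 Mbps × 25080 s × 1.07 = 68806.5 Mb
screen recording: 4.604 Mbps × 1740 s × 1.07 = 8571.7 Mb
documentary: 4.904 Mbps × 7140 s × 1.07 = 37465.6 Mb
Total: 297373.8 Mb = 37171.7 MB.
= 34.62 GiB.

34.6 GiB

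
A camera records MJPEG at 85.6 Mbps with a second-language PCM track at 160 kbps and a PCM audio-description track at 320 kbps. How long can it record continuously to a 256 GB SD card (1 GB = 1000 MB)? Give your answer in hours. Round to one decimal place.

6.6 hours

Audio total: 160 + 320 = 480 kbps = 0.480 Mbps.
Total bitrate: 85.6 + 0.480 = 86.080 Mbps.
Capacity: 256 GB = 2,048,000 Mb.
Recording time: 2,048,000 / 86.080 = 23,792 s ≈ 6.61 hours.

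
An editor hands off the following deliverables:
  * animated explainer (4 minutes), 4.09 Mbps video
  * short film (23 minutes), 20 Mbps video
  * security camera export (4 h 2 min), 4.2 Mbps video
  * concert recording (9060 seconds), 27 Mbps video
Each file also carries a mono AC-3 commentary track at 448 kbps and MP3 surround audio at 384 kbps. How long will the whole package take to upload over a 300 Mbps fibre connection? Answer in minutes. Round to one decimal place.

Audio total: 448 + 384 = 832 kbps = 0.832 Mbps.
animated explainer: 4.922 Mbps × 240 s = 1181.3 Mb
short film: 20.832 Mbps × 1380 s = 28748.2 Mb
security camera export: 5.032 Mbps × 14520 s = 73064.6 Mb
concert recording: 27.832 Mbps × 9060 s = 252157.9 Mb
Total: 355152.0 Mb = 44394.0 MB.
At 300 Mbps: 355152.0 / 300 = 1184 s ≈ 19.7 minutes.

19.7 minutes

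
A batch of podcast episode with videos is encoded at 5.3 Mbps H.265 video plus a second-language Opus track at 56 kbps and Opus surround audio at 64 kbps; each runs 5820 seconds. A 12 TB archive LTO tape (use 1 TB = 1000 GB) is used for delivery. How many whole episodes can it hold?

3043

Audio total: 56 + 64 = 120 kbps = 0.120 Mbps.
Total bitrate: 5.420 Mbps.
Per item: 5.420 Mbps × 5820 s = 31,544 Mb = 3,943 MB.
Capacity: 12 TB = 96,000,000 Mb; 3043.33 items → 3043 complete.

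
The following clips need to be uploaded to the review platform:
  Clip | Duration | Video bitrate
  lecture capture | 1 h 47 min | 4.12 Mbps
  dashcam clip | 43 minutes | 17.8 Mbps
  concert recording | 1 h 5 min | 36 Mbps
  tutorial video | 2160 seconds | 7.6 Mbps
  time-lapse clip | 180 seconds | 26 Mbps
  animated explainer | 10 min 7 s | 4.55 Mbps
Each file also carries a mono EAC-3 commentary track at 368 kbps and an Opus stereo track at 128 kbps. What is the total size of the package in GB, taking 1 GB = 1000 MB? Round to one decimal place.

30.6 GB

Audio total: 368 + 128 = 496 kbps = 0.496 Mbps.
lecture capture: 4.616 Mbps × 6420 s = 29634.7 Mb
dashcam clip: 18.296 Mbps × 2580 s = 47203.7 Mb
concert recording: 36.496 Mbps × 3900 s = 142334.4 Mb
tutorial video: 8.096 Mbps × 2160 s = 17487.4 Mb
time-lapse clip: 26.496 Mbps × 180 s = 4769.3 Mb
animated explainer: 5.046 Mbps × 607 s = 3062.9 Mb
Total: 244492.4 Mb = 30561.5 MB.
= 30.56 GB.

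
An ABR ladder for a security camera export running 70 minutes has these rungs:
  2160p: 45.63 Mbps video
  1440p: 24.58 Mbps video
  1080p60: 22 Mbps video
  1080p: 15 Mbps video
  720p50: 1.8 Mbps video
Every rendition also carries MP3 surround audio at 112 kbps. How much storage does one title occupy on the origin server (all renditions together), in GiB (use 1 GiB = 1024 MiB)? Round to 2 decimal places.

70 min = 4200 s
Audio: 112 kbps = 0.112 Mbps.
Sum of rendition bitrates: (45.63+0.112) + (24.58+0.112) + (22+0.112) + (15+0.112) + (1.8+0.112) = 109.570 Mbps.
× 4200 s = 460,194 Mb = 57,524 MB = 53.57 GiB.

53.57 GiB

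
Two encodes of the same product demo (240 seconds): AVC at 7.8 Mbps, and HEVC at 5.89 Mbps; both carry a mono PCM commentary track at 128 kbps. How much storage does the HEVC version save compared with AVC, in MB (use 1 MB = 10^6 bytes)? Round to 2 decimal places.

Audio: 128 kbps = 0.128 Mbps.
AVC: 7.928 Mbps × 240 s = 1902.7 Mb = 237.840 MB.
HEVC: 6.018 Mbps × 240 s = 1444.3 Mb = 180.540 MB.
Saving: 237.840 − 180.540 = 57.300 MB.

57.30 MB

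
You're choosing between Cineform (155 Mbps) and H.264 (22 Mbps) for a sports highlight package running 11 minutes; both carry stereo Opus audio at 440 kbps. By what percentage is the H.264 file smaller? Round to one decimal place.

85.6%

11 min = 660 s
Audio: 440 kbps = 0.440 Mbps.
Cineform: 155.440 Mbps × 660 s = 102590.4 Mb = 12.824 GB.
H.264: 22.440 Mbps × 660 s = 14810.4 Mb = 1.851 GB.
Reduction: (1 − 1.851/12.824) × 100 = 85.56%.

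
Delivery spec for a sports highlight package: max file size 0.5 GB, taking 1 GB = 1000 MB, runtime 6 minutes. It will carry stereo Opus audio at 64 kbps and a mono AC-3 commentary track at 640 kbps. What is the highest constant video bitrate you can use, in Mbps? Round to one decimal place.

Budget: 0.5 GB = 4000.0 Mb.
6 min = 360 s
Total bitrate budget: 4000.0 Mb / 360 s = 11.111 Mbps.
Audio total: 64 + 640 = 704 kbps = 0.704 Mbps.
Video: 11.111 − 0.704 = 10.407 Mbps.

10.4 Mbps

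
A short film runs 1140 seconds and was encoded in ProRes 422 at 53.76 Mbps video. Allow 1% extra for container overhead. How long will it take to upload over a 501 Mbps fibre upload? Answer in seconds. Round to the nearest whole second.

File: 53.760 Mbps × 1140 s = 61286.4 Mb.
With 1% container overhead: ×1.01. → 61899.3 Mb.
At 501 Mbps: 61899.3 / 501 = 123.6 s ≈ 124 seconds.

124 seconds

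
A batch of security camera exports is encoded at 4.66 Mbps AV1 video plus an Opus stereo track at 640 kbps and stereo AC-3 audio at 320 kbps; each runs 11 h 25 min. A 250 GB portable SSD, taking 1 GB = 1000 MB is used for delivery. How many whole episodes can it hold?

11 h 25 min = 685 min = 41100 s
Audio total: 640 + 320 = 960 kbps = 0.960 Mbps.
Total bitrate: 5.620 Mbps.
Per item: 5.620 Mbps × 41100 s = 230,982 Mb = 28,873 MB.
Capacity: 250 GB = 2,000,000 Mb; 8.66 items → 8 complete.

8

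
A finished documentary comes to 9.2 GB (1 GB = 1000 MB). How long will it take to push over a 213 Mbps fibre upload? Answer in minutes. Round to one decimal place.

File: 9.2 GB = 73600.0 Mb.
At 213 Mbps: 73600.0 / 213 = 345.5 s ≈ 5.76 minutes.

5.8 minutes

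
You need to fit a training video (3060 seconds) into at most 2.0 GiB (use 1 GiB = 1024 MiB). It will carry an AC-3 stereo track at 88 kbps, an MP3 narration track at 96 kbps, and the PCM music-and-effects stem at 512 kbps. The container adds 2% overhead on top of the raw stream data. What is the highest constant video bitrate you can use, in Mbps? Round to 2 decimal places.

Budget: 2.0 GiB = 17179.9 Mb.
Stream payload after overhead: 17179.9 / 1.02 = 16843.0 Mb.
Total bitrate budget: 16843.0 Mb / 3060 s = 5.504 Mbps.
Audio total: 88 + 96 + 512 = 696 kbps = 0.696 Mbps.
Video: 5.504 − 0.696 = 4.808 Mbps.

4.81 Mbps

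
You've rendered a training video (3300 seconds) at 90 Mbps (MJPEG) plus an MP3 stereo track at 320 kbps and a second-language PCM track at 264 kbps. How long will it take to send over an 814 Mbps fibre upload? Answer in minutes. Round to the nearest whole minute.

6 minutes

Audio total: 320 + 264 = 584 kbps = 0.584 Mbps.
Total bitrate: 90.584 Mbps.
File: 90.584 Mbps × 3300 s = 298927.2 Mb.
At 814 Mbps: 298927.2 / 814 = 367.2 s ≈ 6.12 minutes.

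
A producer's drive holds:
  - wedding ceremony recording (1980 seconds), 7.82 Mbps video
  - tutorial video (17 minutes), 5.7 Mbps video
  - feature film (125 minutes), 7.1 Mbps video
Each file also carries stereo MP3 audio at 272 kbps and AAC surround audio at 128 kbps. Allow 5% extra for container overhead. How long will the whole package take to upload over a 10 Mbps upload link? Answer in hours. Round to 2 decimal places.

Audio total: 272 + 128 = 400 kbps = 0.400 Mbps.
wedding ceremony recording: 8.220 Mbps × 1980 s × 1.05 = 17089.4 Mb
tutorial video: 6.100 Mbps × 1020 s × 1.05 = 6533.1 Mb
feature film: 7.500 Mbps × 7500 s × 1.05 = 59062.5 Mb
Total: 82685.0 Mb = 10335.6 MB.
At 10 Mbps: 82685.0 / 10 = 8268 s ≈ 2.3 hours.

2.30 hours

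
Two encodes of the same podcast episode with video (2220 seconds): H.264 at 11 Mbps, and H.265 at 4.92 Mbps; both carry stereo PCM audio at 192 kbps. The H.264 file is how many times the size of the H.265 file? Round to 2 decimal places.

2.19

Audio: 192 kbps = 0.192 Mbps.
H.264: 11.192 Mbps × 2220 s = 24846.2 Mb = 2.892 GiB.
H.265: 5.112 Mbps × 2220 s = 11348.6 Mb = 1.321 GiB.
Ratio: 2.892 / 1.321 = 2.189.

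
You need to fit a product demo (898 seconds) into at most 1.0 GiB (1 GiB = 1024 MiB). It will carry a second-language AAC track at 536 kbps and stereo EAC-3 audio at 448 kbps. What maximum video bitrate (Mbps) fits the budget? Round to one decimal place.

Budget: 1.0 GiB = 8589.9 Mb.
Total bitrate budget: 8589.9 Mb / 898 s = 9.566 Mbps.
Audio total: 536 + 448 = 984 kbps = 0.984 Mbps.
Video: 9.566 − 0.984 = 8.582 Mbps.

8.6 Mbps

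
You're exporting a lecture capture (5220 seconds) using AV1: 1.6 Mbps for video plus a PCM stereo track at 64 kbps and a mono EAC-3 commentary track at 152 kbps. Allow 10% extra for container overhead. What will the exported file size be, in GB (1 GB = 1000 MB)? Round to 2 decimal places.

Audio total: 64 + 152 = 216 kbps = 0.216 Mbps.
Total bitrate: 1.6 + 0.216 = 1.816 Mbps.
Stream data: 1.816 Mbps × 5220 s = 9479.5 Mb.
With 10% container overhead: ×1.10.
10,427 Mb ÷ 8 = 1,303 MB → 1.303 GB.

1.30 GB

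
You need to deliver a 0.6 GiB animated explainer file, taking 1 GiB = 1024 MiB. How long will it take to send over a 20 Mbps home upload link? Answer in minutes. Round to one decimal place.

4.3 minutes

File: 0.6 GiB = 5154.0 Mb.
At 20 Mbps: 5154.0 / 20 = 257.7 s ≈ 4.29 minutes.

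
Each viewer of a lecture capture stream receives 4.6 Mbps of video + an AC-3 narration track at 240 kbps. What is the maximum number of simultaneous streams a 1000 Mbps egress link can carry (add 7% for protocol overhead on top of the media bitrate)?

193

Audio: 240 kbps = 0.240 Mbps.
Per-viewer media rate: 4.840 Mbps.
On the wire with 7% overhead: 5.179 Mbps.
1000 Mbps = 1,000 Mbps; 1,000 / 5.179 = 193.09 → 193 viewers.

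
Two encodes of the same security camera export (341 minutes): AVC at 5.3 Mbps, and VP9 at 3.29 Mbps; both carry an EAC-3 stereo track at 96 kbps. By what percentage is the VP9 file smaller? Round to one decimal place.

37.2%

341 min = 20460 s
Audio: 96 kbps = 0.096 Mbps.
AVC: 5.396 Mbps × 20460 s = 110402.2 Mb = 12.853 GiB.
VP9: 3.386 Mbps × 20460 s = 69277.6 Mb = 8.065 GiB.
Reduction: (1 − 8.065/12.853) × 100 = 37.25%.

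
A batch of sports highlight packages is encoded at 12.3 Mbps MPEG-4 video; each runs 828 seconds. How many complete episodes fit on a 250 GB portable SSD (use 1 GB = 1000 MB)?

Per item: 12.300 Mbps × 828 s = 10,184 Mb = 1,273 MB.
Capacity: 250 GB = 2,000,000 Mb; 196.38 items → 196 complete.

196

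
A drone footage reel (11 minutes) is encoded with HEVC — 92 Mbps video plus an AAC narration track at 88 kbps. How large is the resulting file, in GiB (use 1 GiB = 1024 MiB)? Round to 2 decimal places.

7.08 GiB

11 min = 660 s
Audio: 88 kbps = 0.088 Mbps.
Total bitrate: 92 + 0.088 = 92.088 Mbps.
Stream data: 92.088 Mbps × 660 s = 60778.1 Mb.
60,778 Mb = 7,597,260,000 bytes ÷ 1,073,741,824 = 7.075 GiB.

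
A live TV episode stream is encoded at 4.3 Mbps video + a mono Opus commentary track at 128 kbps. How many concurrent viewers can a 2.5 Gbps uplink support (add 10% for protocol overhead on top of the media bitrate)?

Audio: 128 kbps = 0.128 Mbps.
Per-viewer media rate: 4.428 Mbps.
On the wire with 10% overhead: 4.871 Mbps.
2.5 Gbps = 2,500 Mbps; 2,500 / 4.871 = 513.26 → 513 viewers.

513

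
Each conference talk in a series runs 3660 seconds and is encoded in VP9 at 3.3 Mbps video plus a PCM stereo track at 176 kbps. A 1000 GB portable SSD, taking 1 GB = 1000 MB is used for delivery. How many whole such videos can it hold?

628

Audio: 176 kbps = 0.176 Mbps.
Total bitrate: 3.476 Mbps.
Per item: 3.476 Mbps × 3660 s = 12,722 Mb = 1,590 MB.
Capacity: 1000 GB = 8,000,000 Mb; 628.82 items → 628 complete.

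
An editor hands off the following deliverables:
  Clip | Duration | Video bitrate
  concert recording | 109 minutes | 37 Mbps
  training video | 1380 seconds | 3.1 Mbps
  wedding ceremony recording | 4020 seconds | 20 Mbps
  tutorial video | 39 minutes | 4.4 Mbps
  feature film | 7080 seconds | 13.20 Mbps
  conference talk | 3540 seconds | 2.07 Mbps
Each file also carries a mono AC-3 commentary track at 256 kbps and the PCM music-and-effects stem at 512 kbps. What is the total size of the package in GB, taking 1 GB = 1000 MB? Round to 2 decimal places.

57.11 GB

Audio total: 256 + 512 = 768 kbps = 0.768 Mbps.
concert recording: 37.768 Mbps × 6540 s = 247002.7 Mb
training video: 3.868 Mbps × 1380 s = 5337.8 Mb
wedding ceremony recording: 20.768 Mbps × 4020 s = 83487.4 Mb
tutorial video: 5.168 Mbps × 2340 s = 12093.1 Mb
feature film: 13.968 Mbps × 7080 s = 98893.4 Mb
conference talk: 2.838 Mbps × 3540 s = 10046.5 Mb
Total: 456861.0 Mb = 57107.6 MB.
= 57.11 GB.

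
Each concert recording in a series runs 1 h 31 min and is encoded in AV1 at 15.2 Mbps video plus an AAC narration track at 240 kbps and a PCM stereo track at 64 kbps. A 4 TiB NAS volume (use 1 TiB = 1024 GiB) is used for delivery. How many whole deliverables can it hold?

1 h 31 min = 91 min = 5460 s
Audio total: 240 + 64 = 304 kbps = 0.304 Mbps.
Total bitrate: 15.504 Mbps.
Per item: 15.504 Mbps × 5460 s = 84,652 Mb = 10,581 MB.
Capacity: 4 TiB = 35,184,372 Mb; 415.64 items → 415 complete.

415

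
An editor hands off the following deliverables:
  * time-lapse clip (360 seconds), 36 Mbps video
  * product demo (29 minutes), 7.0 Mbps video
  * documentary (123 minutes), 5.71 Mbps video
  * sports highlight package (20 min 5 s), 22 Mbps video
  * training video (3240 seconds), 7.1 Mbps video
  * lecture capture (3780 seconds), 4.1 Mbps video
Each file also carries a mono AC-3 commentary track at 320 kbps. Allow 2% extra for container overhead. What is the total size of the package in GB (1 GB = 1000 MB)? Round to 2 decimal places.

17.59 GB

Audio: 320 kbps = 0.320 Mbps.
time-lapse clip: 36.320 Mbps × 360 s × 1.02 = 13336.7 Mb
product demo: 7.320 Mbps × 1740 s × 1.02 = 12991.5 Mb
documentary: 6.030 Mbps × 7380 s × 1.02 = 45391.4 Mb
sports highlight package: 22.320 Mbps × 1205 s × 1.02 = 27433.5 Mb
training video: 7.420 Mbps × 3240 s × 1.02 = 24521.6 Mb
lecture capture: 4.420 Mbps × 3780 s × 1.02 = 17041.8 Mb
Total: 140716.5 Mb = 17589.6 MB.
= 17.59 GB.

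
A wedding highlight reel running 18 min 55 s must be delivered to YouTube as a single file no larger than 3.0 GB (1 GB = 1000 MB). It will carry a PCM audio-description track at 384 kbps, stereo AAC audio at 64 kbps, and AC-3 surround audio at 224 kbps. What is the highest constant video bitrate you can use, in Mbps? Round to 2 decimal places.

20.47 Mbps

Budget: 3.0 GB = 24000.0 Mb.
18 min 55 s = 1135 s
Total bitrate budget: 24000.0 Mb / 1135 s = 21.145 Mbps.
Audio total: 384 + 64 + 224 = 672 kbps = 0.672 Mbps.
Video: 21.145 − 0.672 = 20.473 Mbps.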